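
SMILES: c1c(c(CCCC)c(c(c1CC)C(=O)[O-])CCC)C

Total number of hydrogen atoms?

25

Hydrogens are implicit in SMILES; fill each atom to its normal valence:
  6 × C: 2 H each → 12
  5 × C (aromatic): no H
  4 × C: 3 H each → 12
  1 × C (aromatic): 1 H
  1 × C: no H
  1 × O: no H
  1 × O (charge -1): no H
  Total hydrogens = 25.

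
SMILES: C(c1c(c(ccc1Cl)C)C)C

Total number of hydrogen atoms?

Hydrogens are implicit in SMILES; fill each atom to its normal valence:
  4 × C (aromatic): no H
  3 × C: 3 H each → 9
  2 × C (aromatic): 1 H each → 2
  1 × C: 2 H
  1 × Cl: no H
  Total hydrogens = 13.

13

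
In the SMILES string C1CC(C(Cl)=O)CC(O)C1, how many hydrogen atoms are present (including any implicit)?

11

Hydrogens are implicit in SMILES; fill each atom to its normal valence:
  4 × C: 2 H each → 8
  2 × C: 1 H each → 2
  1 × C: no H
  1 × Cl: no H
  1 × O: 1 H
  1 × O: no H
  Total hydrogens = 11.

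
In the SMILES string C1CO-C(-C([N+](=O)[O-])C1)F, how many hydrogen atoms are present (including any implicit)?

Hydrogens are implicit in SMILES; fill each atom to its normal valence:
  3 × C: 2 H each → 6
  2 × C: 1 H each → 2
  2 × O: no H
  1 × F: no H
  1 × N (charge +1): no H
  1 × O (charge -1): no H
  Total hydrogens = 8.

8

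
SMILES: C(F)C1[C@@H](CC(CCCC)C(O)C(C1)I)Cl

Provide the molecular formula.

C12H21ClFIO

Heavy atoms from the SMILES: 12 C, 1 Cl, 1 F, 1 I, 1 O.
Implicit hydrogens by atom environment:
  6 × C: 2 H each → 12
  5 × C: 1 H each → 5
  1 × C: 3 H
  1 × Cl: no H
  1 × F: no H
  1 × I: no H
  1 × O: 1 H
  Total hydrogens = 21.
Molecular formula: C12H21ClFIO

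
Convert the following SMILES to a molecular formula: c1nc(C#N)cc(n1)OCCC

Heavy atoms from the SMILES: 8 C, 3 N, 1 O.
Implicit hydrogens by atom environment:
  2 × C: 2 H each → 4
  2 × C (aromatic): 1 H each → 2
  2 × C (aromatic): no H
  2 × N (aromatic): no H
  1 × C: 3 H
  1 × C: no H
  1 × N: no H
  1 × O: no H
  Total hydrogens = 9.
Molecular formula: C8H9N3O

C8H9N3O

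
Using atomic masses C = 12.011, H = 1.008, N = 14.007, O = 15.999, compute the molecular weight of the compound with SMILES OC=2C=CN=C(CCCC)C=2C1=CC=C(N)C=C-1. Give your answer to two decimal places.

Molecular formula: C15H18N2O.
M = 15×12.011 + 18×1.008 + 2×14.007 + 1×15.999 = 242.32 g/mol.

242.32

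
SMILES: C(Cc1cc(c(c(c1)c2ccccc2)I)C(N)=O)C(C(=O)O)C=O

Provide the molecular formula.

C18H16INO4

Heavy atoms from the SMILES: 18 C, 1 I, 1 N, 4 O.
Implicit hydrogens by atom environment:
  7 × C (aromatic): 1 H each → 7
  5 × C (aromatic): no H
  3 × O: no H
  2 × C: 2 H each → 4
  2 × C: 1 H each → 2
  2 × C: no H
  1 × I: no H
  1 × N: 2 H
  1 × O: 1 H
  Total hydrogens = 16.
Molecular formula: C18H16INO4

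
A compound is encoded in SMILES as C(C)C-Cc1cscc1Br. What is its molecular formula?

Heavy atoms from the SMILES: 1 Br, 8 C, 1 S.
Implicit hydrogens by atom environment:
  3 × C: 2 H each → 6
  2 × C (aromatic): 1 H each → 2
  2 × C (aromatic): no H
  1 × Br: no H
  1 × C: 3 H
  1 × S (aromatic): no H
  Total hydrogens = 11.
Molecular formula: C8H11BrS

C8H11BrS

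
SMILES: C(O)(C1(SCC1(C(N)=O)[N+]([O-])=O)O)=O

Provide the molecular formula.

C5H6N2O6S

Heavy atoms from the SMILES: 5 C, 2 N, 6 O, 1 S.
Implicit hydrogens by atom environment:
  4 × C: no H
  3 × O: no H
  2 × O: 1 H each → 2
  1 × C: 2 H
  1 × N: 2 H
  1 × N (charge +1): no H
  1 × O (charge -1): no H
  1 × S: no H
  Total hydrogens = 6.
Molecular formula: C5H6N2O6S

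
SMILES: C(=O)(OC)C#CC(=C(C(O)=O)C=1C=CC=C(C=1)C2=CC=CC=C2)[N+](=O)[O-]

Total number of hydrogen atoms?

13

Hydrogens are implicit in SMILES; fill each atom to its normal valence:
  9 × C (aromatic): 1 H each → 9
  6 × C: no H
  4 × O: no H
  3 × C (aromatic): no H
  1 × C: 3 H
  1 × N (charge +1): no H
  1 × O: 1 H
  1 × O (charge -1): no H
  Total hydrogens = 13.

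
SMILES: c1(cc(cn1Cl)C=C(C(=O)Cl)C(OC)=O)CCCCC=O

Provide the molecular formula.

Heavy atoms from the SMILES: 14 C, 2 Cl, 1 N, 4 O.
Implicit hydrogens by atom environment:
  4 × C: 2 H each → 8
  4 × O: no H
  3 × C: no H
  2 × C (aromatic): 1 H each → 2
  2 × C: 1 H each → 2
  2 × C (aromatic): no H
  2 × Cl: no H
  1 × C: 3 H
  1 × N (aromatic): no H
  Total hydrogens = 15.
Molecular formula: C14H15Cl2NO4

C14H15Cl2NO4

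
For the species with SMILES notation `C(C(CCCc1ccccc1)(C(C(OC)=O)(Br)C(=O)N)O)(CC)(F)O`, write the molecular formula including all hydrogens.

C17H23BrFNO5

Heavy atoms from the SMILES: 1 Br, 17 C, 1 F, 1 N, 5 O.
Implicit hydrogens by atom environment:
  5 × C (aromatic): 1 H each → 5
  5 × C: no H
  4 × C: 2 H each → 8
  3 × O: no H
  2 × C: 3 H each → 6
  2 × O: 1 H each → 2
  1 × Br: no H
  1 × C (aromatic): no H
  1 × F: no H
  1 × N: 2 H
  Total hydrogens = 23.
Molecular formula: C17H23BrFNO5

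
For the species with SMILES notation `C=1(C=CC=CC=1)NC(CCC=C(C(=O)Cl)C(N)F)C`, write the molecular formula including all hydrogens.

Heavy atoms from the SMILES: 14 C, 1 Cl, 1 F, 2 N, 1 O.
Implicit hydrogens by atom environment:
  5 × C (aromatic): 1 H each → 5
  3 × C: 1 H each → 3
  2 × C: 2 H each → 4
  2 × C: no H
  1 × C: 3 H
  1 × C (aromatic): no H
  1 × Cl: no H
  1 × F: no H
  1 × N: 2 H
  1 × N: 1 H
  1 × O: no H
  Total hydrogens = 18.
Molecular formula: C14H18ClFN2O

C14H18ClFN2O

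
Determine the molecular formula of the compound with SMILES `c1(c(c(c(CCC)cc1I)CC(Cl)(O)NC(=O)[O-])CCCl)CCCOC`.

Heavy atoms from the SMILES: 18 C, 2 Cl, 1 I, 1 N, 4 O.
Implicit hydrogens by atom environment:
  8 × C: 2 H each → 16
  5 × C (aromatic): no H
  2 × C: 3 H each → 6
  2 × C: no H
  2 × Cl: no H
  2 × O: no H
  1 × C (aromatic): 1 H
  1 × I: no H
  1 × N: 1 H
  1 × O: 1 H
  1 × O (charge -1): no H
  Total hydrogens = 25.
Net charge -1.
Molecular formula: C18H25Cl2INO4-

C18H25Cl2INO4-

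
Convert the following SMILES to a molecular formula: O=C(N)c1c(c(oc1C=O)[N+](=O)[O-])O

C6H4N2O6

Heavy atoms from the SMILES: 6 C, 2 N, 6 O.
Implicit hydrogens by atom environment:
  4 × C (aromatic): no H
  3 × O: no H
  1 × C: 1 H
  1 × C: no H
  1 × N: 2 H
  1 × N (charge +1): no H
  1 × O: 1 H
  1 × O (aromatic): no H
  1 × O (charge -1): no H
  Total hydrogens = 4.
Molecular formula: C6H4N2O6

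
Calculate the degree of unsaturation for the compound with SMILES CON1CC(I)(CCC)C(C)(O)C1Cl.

Molecular formula from the SMILES: C9H17ClINO2.
DoU = (2C + 2 + N − H − X)/2 = (2·9 + 2 + 1 − 17 − 2)/2 = 2/2 = 1.
(Structurally: 1 ring(s) + 0 π bond(s) = 1.)

1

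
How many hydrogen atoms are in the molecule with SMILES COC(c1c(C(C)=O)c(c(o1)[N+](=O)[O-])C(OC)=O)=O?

Hydrogens are implicit in SMILES; fill each atom to its normal valence:
  6 × O: no H
  4 × C (aromatic): no H
  3 × C: 3 H each → 9
  3 × C: no H
  1 × N (charge +1): no H
  1 × O (aromatic): no H
  1 × O (charge -1): no H
  Total hydrogens = 9.

9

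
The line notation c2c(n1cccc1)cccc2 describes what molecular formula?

Heavy atoms from the SMILES: 10 C, 1 N.
Implicit hydrogens by atom environment:
  9 × C (aromatic): 1 H each → 9
  1 × C (aromatic): no H
  1 × N (aromatic): no H
  Total hydrogens = 9.
Molecular formula: C10H9N

C10H9N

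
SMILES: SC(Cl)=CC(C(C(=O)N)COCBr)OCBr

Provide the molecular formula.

Heavy atoms from the SMILES: 2 Br, 8 C, 1 Cl, 1 N, 3 O, 1 S.
Implicit hydrogens by atom environment:
  3 × C: 2 H each → 6
  3 × C: 1 H each → 3
  3 × O: no H
  2 × Br: no H
  2 × C: no H
  1 × Cl: no H
  1 × N: 2 H
  1 × S: 1 H
  Total hydrogens = 12.
Molecular formula: C8H12Br2ClNO3S

C8H12Br2ClNO3S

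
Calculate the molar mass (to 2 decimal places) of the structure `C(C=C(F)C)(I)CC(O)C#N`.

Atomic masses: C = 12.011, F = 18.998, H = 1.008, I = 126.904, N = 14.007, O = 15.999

269.06

Molecular formula: C7H9FINO.
M = 7×12.011 + 1×18.998 + 9×1.008 + 1×126.904 + 1×14.007 + 1×15.999 = 269.06 g/mol.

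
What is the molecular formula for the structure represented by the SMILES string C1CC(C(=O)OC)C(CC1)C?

C9H16O2

Heavy atoms from the SMILES: 9 C, 2 O.
Implicit hydrogens by atom environment:
  4 × C: 2 H each → 8
  2 × C: 3 H each → 6
  2 × C: 1 H each → 2
  2 × O: no H
  1 × C: no H
  Total hydrogens = 16.
Molecular formula: C9H16O2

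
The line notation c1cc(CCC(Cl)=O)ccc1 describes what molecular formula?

C9H9ClO

Heavy atoms from the SMILES: 9 C, 1 Cl, 1 O.
Implicit hydrogens by atom environment:
  5 × C (aromatic): 1 H each → 5
  2 × C: 2 H each → 4
  1 × C (aromatic): no H
  1 × C: no H
  1 × Cl: no H
  1 × O: no H
  Total hydrogens = 9.
Molecular formula: C9H9ClO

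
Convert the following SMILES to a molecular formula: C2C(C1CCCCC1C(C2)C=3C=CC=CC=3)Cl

C16H21Cl

Heavy atoms from the SMILES: 16 C, 1 Cl.
Implicit hydrogens by atom environment:
  6 × C: 2 H each → 12
  5 × C (aromatic): 1 H each → 5
  4 × C: 1 H each → 4
  1 × C (aromatic): no H
  1 × Cl: no H
  Total hydrogens = 21.
Molecular formula: C16H21Cl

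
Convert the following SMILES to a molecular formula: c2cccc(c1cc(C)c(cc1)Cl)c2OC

Heavy atoms from the SMILES: 14 C, 1 Cl, 1 O.
Implicit hydrogens by atom environment:
  7 × C (aromatic): 1 H each → 7
  5 × C (aromatic): no H
  2 × C: 3 H each → 6
  1 × Cl: no H
  1 × O: no H
  Total hydrogens = 13.
Molecular formula: C14H13ClO

C14H13ClO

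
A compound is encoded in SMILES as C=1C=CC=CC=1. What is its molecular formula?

Heavy atoms from the SMILES: 6 C.
Implicit hydrogens by atom environment:
  6 × C (aromatic): 1 H each → 6
  Total hydrogens = 6.
Molecular formula: C6H6

C6H6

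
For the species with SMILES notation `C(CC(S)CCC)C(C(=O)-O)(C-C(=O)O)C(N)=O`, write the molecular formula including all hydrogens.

Heavy atoms from the SMILES: 11 C, 1 N, 5 O, 1 S.
Implicit hydrogens by atom environment:
  5 × C: 2 H each → 10
  4 × C: no H
  3 × O: no H
  2 × O: 1 H each → 2
  1 × C: 3 H
  1 × C: 1 H
  1 × N: 2 H
  1 × S: 1 H
  Total hydrogens = 19.
Molecular formula: C11H19NO5S

C11H19NO5S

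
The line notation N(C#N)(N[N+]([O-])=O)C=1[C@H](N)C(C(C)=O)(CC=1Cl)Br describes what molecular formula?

C8H9BrClN5O3

Heavy atoms from the SMILES: 1 Br, 8 C, 1 Cl, 5 N, 3 O.
Implicit hydrogens by atom environment:
  5 × C: no H
  2 × N: no H
  2 × O: no H
  1 × Br: no H
  1 × C: 3 H
  1 × C: 2 H
  1 × C: 1 H
  1 × Cl: no H
  1 × N: 2 H
  1 × N: 1 H
  1 × N (charge +1): no H
  1 × O (charge -1): no H
  Total hydrogens = 9.
Molecular formula: C8H9BrClN5O3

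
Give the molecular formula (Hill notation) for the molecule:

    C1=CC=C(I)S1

Heavy atoms from the SMILES: 4 C, 1 I, 1 S.
Implicit hydrogens by atom environment:
  3 × C (aromatic): 1 H each → 3
  1 × C (aromatic): no H
  1 × I: no H
  1 × S (aromatic): no H
  Total hydrogens = 3.
Molecular formula: C4H3IS

C4H3IS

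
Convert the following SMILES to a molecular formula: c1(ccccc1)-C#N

Heavy atoms from the SMILES: 7 C, 1 N.
Implicit hydrogens by atom environment:
  5 × C (aromatic): 1 H each → 5
  1 × C (aromatic): no H
  1 × C: no H
  1 × N: no H
  Total hydrogens = 5.
Molecular formula: C7H5N

C7H5N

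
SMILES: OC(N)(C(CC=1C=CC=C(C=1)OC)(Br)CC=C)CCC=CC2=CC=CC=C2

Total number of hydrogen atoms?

28

Hydrogens are implicit in SMILES; fill each atom to its normal valence:
  9 × C (aromatic): 1 H each → 9
  5 × C: 2 H each → 10
  3 × C: 1 H each → 3
  3 × C (aromatic): no H
  2 × C: no H
  1 × Br: no H
  1 × C: 3 H
  1 × N: 2 H
  1 × O: 1 H
  1 × O: no H
  Total hydrogens = 28.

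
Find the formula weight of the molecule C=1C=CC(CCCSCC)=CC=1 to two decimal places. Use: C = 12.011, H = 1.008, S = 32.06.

180.31

Molecular formula: C11H16S.
M = 11×12.011 + 16×1.008 + 1×32.06 = 180.31 g/mol.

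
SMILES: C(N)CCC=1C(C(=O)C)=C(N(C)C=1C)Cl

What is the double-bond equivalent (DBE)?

4

Molecular formula from the SMILES: C11H17ClN2O.
DoU = (2C + 2 + N − H − X)/2 = (2·11 + 2 + 2 − 17 − 1)/2 = 8/2 = 4.
(Structurally: 1 ring(s) + 3 π bond(s) = 4.)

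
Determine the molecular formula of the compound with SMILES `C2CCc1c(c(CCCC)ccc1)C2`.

C14H20

Heavy atoms from the SMILES: 14 C.
Implicit hydrogens by atom environment:
  7 × C: 2 H each → 14
  3 × C (aromatic): 1 H each → 3
  3 × C (aromatic): no H
  1 × C: 3 H
  Total hydrogens = 20.
Molecular formula: C14H20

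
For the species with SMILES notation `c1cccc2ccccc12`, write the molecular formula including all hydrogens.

Heavy atoms from the SMILES: 10 C.
Implicit hydrogens by atom environment:
  8 × C (aromatic): 1 H each → 8
  2 × C (aromatic): no H
  Total hydrogens = 8.
Molecular formula: C10H8

C10H8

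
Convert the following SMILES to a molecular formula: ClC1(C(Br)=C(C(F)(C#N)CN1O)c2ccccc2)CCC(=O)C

C16H15BrClFN2O2

Heavy atoms from the SMILES: 1 Br, 16 C, 1 Cl, 1 F, 2 N, 2 O.
Implicit hydrogens by atom environment:
  6 × C: no H
  5 × C (aromatic): 1 H each → 5
  3 × C: 2 H each → 6
  2 × N: no H
  1 × Br: no H
  1 × C: 3 H
  1 × C (aromatic): no H
  1 × Cl: no H
  1 × F: no H
  1 × O: 1 H
  1 × O: no H
  Total hydrogens = 15.
Molecular formula: C16H15BrClFN2O2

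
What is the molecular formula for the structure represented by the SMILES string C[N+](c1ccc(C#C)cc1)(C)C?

Heavy atoms from the SMILES: 11 C, 1 N.
Implicit hydrogens by atom environment:
  4 × C (aromatic): 1 H each → 4
  3 × C: 3 H each → 9
  2 × C (aromatic): no H
  1 × C: 1 H
  1 × C: no H
  1 × N (charge +1): no H
  Total hydrogens = 14.
Net charge +1.
Molecular formula: C11H14N+

C11H14N+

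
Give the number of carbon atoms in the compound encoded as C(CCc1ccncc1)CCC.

11

The symbol for carbon appears 11 times in the SMILES. Lowercase c denotes aromatic carbon and counts toward C.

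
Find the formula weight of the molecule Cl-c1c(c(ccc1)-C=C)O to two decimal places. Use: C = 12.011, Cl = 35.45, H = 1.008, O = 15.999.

154.59

Molecular formula: C8H7ClO.
M = 8×12.011 + 1×35.45 + 7×1.008 + 1×15.999 = 154.59 g/mol.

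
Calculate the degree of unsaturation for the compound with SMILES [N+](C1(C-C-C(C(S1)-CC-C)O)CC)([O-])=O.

2

Molecular formula from the SMILES: C10H19NO3S.
DoU = (2C + 2 + N − H − X)/2 = (2·10 + 2 + 1 − 19 − 0)/2 = 4/2 = 2.
(Structurally: 1 ring(s) + 1 π bond(s) = 2.)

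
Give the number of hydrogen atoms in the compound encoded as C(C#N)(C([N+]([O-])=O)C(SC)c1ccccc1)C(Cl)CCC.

19

Hydrogens are implicit in SMILES; fill each atom to its normal valence:
  5 × C (aromatic): 1 H each → 5
  4 × C: 1 H each → 4
  2 × C: 3 H each → 6
  2 × C: 2 H each → 4
  1 × C: no H
  1 × C (aromatic): no H
  1 × Cl: no H
  1 × N: no H
  1 × N (charge +1): no H
  1 × O: no H
  1 × O (charge -1): no H
  1 × S: no H
  Total hydrogens = 19.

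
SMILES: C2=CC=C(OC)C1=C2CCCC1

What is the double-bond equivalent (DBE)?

Molecular formula from the SMILES: C11H14O.
DoU = (2C + 2 + N − H − X)/2 = (2·11 + 2 + 0 − 14 − 0)/2 = 10/2 = 5.
(Structurally: 2 ring(s) + 3 π bond(s) = 5.)

5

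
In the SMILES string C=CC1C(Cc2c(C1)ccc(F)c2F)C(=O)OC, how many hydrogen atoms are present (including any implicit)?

14

Hydrogens are implicit in SMILES; fill each atom to its normal valence:
  4 × C (aromatic): no H
  3 × C: 2 H each → 6
  3 × C: 1 H each → 3
  2 × C (aromatic): 1 H each → 2
  2 × F: no H
  2 × O: no H
  1 × C: 3 H
  1 × C: no H
  Total hydrogens = 14.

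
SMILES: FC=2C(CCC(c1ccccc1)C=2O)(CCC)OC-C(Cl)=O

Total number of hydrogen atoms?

20

Hydrogens are implicit in SMILES; fill each atom to its normal valence:
  5 × C: 2 H each → 10
  5 × C (aromatic): 1 H each → 5
  4 × C: no H
  2 × O: no H
  1 × C: 3 H
  1 × C: 1 H
  1 × C (aromatic): no H
  1 × Cl: no H
  1 × F: no H
  1 × O: 1 H
  Total hydrogens = 20.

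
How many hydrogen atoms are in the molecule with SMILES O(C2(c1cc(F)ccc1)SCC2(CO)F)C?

Hydrogens are implicit in SMILES; fill each atom to its normal valence:
  4 × C (aromatic): 1 H each → 4
  2 × C: 2 H each → 4
  2 × C: no H
  2 × C (aromatic): no H
  2 × F: no H
  1 × C: 3 H
  1 × O: 1 H
  1 × O: no H
  1 × S: no H
  Total hydrogens = 12.

12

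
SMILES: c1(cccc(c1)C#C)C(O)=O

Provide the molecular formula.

Heavy atoms from the SMILES: 9 C, 2 O.
Implicit hydrogens by atom environment:
  4 × C (aromatic): 1 H each → 4
  2 × C (aromatic): no H
  2 × C: no H
  1 × C: 1 H
  1 × O: 1 H
  1 × O: no H
  Total hydrogens = 6.
Molecular formula: C9H6O2

C9H6O2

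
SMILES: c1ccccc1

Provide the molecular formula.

C6H6

Heavy atoms from the SMILES: 6 C.
Implicit hydrogens by atom environment:
  6 × C (aromatic): 1 H each → 6
  Total hydrogens = 6.
Molecular formula: C6H6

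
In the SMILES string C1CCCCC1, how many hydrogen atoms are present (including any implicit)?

12

Hydrogens are implicit in SMILES; fill each atom to its normal valence:
  6 × C: 2 H each → 12
  Total hydrogens = 12.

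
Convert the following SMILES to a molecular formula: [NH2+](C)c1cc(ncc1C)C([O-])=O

C8H10N2O2

Heavy atoms from the SMILES: 8 C, 2 N, 2 O.
Implicit hydrogens by atom environment:
  3 × C (aromatic): no H
  2 × C: 3 H each → 6
  2 × C (aromatic): 1 H each → 2
  1 × C: no H
  1 × N (charge +1): 2 H
  1 × N (aromatic): no H
  1 × O: no H
  1 × O (charge -1): no H
  Total hydrogens = 10.
Molecular formula: C8H10N2O2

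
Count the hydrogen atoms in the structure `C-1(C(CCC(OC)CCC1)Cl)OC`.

Hydrogens are implicit in SMILES; fill each atom to its normal valence:
  5 × C: 2 H each → 10
  3 × C: 1 H each → 3
  2 × C: 3 H each → 6
  2 × O: no H
  1 × Cl: no H
  Total hydrogens = 19.

19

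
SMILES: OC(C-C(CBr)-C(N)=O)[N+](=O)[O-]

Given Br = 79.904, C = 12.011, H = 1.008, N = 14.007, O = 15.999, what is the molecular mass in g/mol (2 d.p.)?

Molecular formula: C5H9BrN2O4.
M = 1×79.904 + 5×12.011 + 9×1.008 + 2×14.007 + 4×15.999 = 241.04 g/mol.

241.04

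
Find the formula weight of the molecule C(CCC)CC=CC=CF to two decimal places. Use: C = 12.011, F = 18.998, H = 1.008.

Molecular formula: C9H15F.
M = 9×12.011 + 1×18.998 + 15×1.008 = 142.22 g/mol.

142.22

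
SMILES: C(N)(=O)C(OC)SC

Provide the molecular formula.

C4H9NO2S

Heavy atoms from the SMILES: 4 C, 1 N, 2 O, 1 S.
Implicit hydrogens by atom environment:
  2 × C: 3 H each → 6
  2 × O: no H
  1 × C: 1 H
  1 × C: no H
  1 × N: 2 H
  1 × S: no H
  Total hydrogens = 9.
Molecular formula: C4H9NO2S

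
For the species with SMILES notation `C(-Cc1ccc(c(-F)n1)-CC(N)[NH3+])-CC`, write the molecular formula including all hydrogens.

Heavy atoms from the SMILES: 11 C, 1 F, 3 N.
Implicit hydrogens by atom environment:
  4 × C: 2 H each → 8
  3 × C (aromatic): no H
  2 × C (aromatic): 1 H each → 2
  1 × C: 3 H
  1 × C: 1 H
  1 × F: no H
  1 × N (charge +1): 3 H
  1 × N: 2 H
  1 × N (aromatic): no H
  Total hydrogens = 19.
Net charge +1.
Molecular formula: C11H19FN3+

C11H19FN3+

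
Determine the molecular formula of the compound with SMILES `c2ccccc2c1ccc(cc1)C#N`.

C13H9N

Heavy atoms from the SMILES: 13 C, 1 N.
Implicit hydrogens by atom environment:
  9 × C (aromatic): 1 H each → 9
  3 × C (aromatic): no H
  1 × C: no H
  1 × N: no H
  Total hydrogens = 9.
Molecular formula: C13H9N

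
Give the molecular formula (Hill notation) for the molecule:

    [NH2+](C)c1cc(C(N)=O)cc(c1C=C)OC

Heavy atoms from the SMILES: 11 C, 2 N, 2 O.
Implicit hydrogens by atom environment:
  4 × C (aromatic): no H
  2 × C: 3 H each → 6
  2 × C (aromatic): 1 H each → 2
  2 × O: no H
  1 × C: 2 H
  1 × C: 1 H
  1 × C: no H
  1 × N: 2 H
  1 × N (charge +1): 2 H
  Total hydrogens = 15.
Net charge +1.
Molecular formula: C11H15N2O2+

C11H15N2O2+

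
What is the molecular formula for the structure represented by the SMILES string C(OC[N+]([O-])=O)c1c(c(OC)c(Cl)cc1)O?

C9H10ClNO5

Heavy atoms from the SMILES: 9 C, 1 Cl, 1 N, 5 O.
Implicit hydrogens by atom environment:
  4 × C (aromatic): no H
  3 × O: no H
  2 × C: 2 H each → 4
  2 × C (aromatic): 1 H each → 2
  1 × C: 3 H
  1 × Cl: no H
  1 × N (charge +1): no H
  1 × O: 1 H
  1 × O (charge -1): no H
  Total hydrogens = 10.
Molecular formula: C9H10ClNO5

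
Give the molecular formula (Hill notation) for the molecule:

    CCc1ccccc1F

Heavy atoms from the SMILES: 8 C, 1 F.
Implicit hydrogens by atom environment:
  4 × C (aromatic): 1 H each → 4
  2 × C (aromatic): no H
  1 × C: 3 H
  1 × C: 2 H
  1 × F: no H
  Total hydrogens = 9.
Molecular formula: C8H9F

C8H9F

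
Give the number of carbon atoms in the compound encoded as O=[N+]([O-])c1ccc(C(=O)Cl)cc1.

7

The symbol for carbon appears 7 times in the SMILES. Lowercase c denotes aromatic carbon and counts toward C.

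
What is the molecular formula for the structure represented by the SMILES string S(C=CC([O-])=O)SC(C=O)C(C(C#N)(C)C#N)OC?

Heavy atoms from the SMILES: 11 C, 2 N, 4 O, 2 S.
Implicit hydrogens by atom environment:
  5 × C: 1 H each → 5
  4 × C: no H
  3 × O: no H
  2 × C: 3 H each → 6
  2 × N: no H
  2 × S: no H
  1 × O (charge -1): no H
  Total hydrogens = 11.
Net charge -1.
Molecular formula: C11H11N2O4S2-

C11H11N2O4S2-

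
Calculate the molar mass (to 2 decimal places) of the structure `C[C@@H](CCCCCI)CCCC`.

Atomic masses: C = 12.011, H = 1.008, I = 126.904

Molecular formula: C11H23I.
M = 11×12.011 + 23×1.008 + 1×126.904 = 282.21 g/mol.

282.21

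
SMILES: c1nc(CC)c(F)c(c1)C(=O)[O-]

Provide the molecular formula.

Heavy atoms from the SMILES: 8 C, 1 F, 1 N, 2 O.
Implicit hydrogens by atom environment:
  3 × C (aromatic): no H
  2 × C (aromatic): 1 H each → 2
  1 × C: 3 H
  1 × C: 2 H
  1 × C: no H
  1 × F: no H
  1 × N (aromatic): no H
  1 × O: no H
  1 × O (charge -1): no H
  Total hydrogens = 7.
Net charge -1.
Molecular formula: C8H7FNO2-

C8H7FNO2-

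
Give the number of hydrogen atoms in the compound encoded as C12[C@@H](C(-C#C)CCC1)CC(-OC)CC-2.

Hydrogens are implicit in SMILES; fill each atom to its normal valence:
  6 × C: 2 H each → 12
  5 × C: 1 H each → 5
  1 × C: 3 H
  1 × C: no H
  1 × O: no H
  Total hydrogens = 20.

20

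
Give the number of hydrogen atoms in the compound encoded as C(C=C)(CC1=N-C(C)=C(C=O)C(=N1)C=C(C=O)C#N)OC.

15

Hydrogens are implicit in SMILES; fill each atom to its normal valence:
  5 × C: 1 H each → 5
  4 × C (aromatic): no H
  3 × O: no H
  2 × C: 3 H each → 6
  2 × C: 2 H each → 4
  2 × C: no H
  2 × N (aromatic): no H
  1 × N: no H
  Total hydrogens = 15.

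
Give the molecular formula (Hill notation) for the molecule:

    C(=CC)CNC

C5H11N

Heavy atoms from the SMILES: 5 C, 1 N.
Implicit hydrogens by atom environment:
  2 × C: 3 H each → 6
  2 × C: 1 H each → 2
  1 × C: 2 H
  1 × N: 1 H
  Total hydrogens = 11.
Molecular formula: C5H11N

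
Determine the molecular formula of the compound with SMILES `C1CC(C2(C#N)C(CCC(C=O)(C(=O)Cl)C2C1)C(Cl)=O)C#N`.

C15H14Cl2N2O3

Heavy atoms from the SMILES: 15 C, 2 Cl, 2 N, 3 O.
Implicit hydrogens by atom environment:
  6 × C: no H
  5 × C: 2 H each → 10
  4 × C: 1 H each → 4
  3 × O: no H
  2 × Cl: no H
  2 × N: no H
  Total hydrogens = 14.
Molecular formula: C15H14Cl2N2O3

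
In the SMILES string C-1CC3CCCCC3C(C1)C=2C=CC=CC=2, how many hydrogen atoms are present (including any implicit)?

Hydrogens are implicit in SMILES; fill each atom to its normal valence:
  7 × C: 2 H each → 14
  5 × C (aromatic): 1 H each → 5
  3 × C: 1 H each → 3
  1 × C (aromatic): no H
  Total hydrogens = 22.

22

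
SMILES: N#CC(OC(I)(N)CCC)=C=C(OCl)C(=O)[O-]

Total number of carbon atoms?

9

The symbol for carbon appears 9 times in the SMILES. (Cl is a single chlorine, not C + l.)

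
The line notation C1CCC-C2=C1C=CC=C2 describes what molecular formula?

Heavy atoms from the SMILES: 10 C.
Implicit hydrogens by atom environment:
  4 × C: 2 H each → 8
  4 × C (aromatic): 1 H each → 4
  2 × C (aromatic): no H
  Total hydrogens = 12.
Molecular formula: C10H12

C10H12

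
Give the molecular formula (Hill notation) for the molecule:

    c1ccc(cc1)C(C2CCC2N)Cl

C11H14ClN

Heavy atoms from the SMILES: 11 C, 1 Cl, 1 N.
Implicit hydrogens by atom environment:
  5 × C (aromatic): 1 H each → 5
  3 × C: 1 H each → 3
  2 × C: 2 H each → 4
  1 × C (aromatic): no H
  1 × Cl: no H
  1 × N: 2 H
  Total hydrogens = 14.
Molecular formula: C11H14ClN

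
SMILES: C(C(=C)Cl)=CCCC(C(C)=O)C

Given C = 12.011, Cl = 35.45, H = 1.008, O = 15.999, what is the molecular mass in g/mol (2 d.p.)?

186.68

Molecular formula: C10H15ClO.
M = 10×12.011 + 1×35.45 + 15×1.008 + 1×15.999 = 186.68 g/mol.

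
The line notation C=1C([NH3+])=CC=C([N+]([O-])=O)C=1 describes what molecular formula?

Heavy atoms from the SMILES: 6 C, 2 N, 2 O.
Implicit hydrogens by atom environment:
  4 × C (aromatic): 1 H each → 4
  2 × C (aromatic): no H
  1 × N (charge +1): 3 H
  1 × N (charge +1): no H
  1 × O: no H
  1 × O (charge -1): no H
  Total hydrogens = 7.
Net charge +1.
Molecular formula: C6H7N2O2+

C6H7N2O2+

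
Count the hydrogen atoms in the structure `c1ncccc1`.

5

Hydrogens are implicit in SMILES; fill each atom to its normal valence:
  5 × C (aromatic): 1 H each → 5
  1 × N (aromatic): no H
  Total hydrogens = 5.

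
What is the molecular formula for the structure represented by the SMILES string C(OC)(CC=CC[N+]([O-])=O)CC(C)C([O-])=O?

C10H16NO5-

Heavy atoms from the SMILES: 10 C, 1 N, 5 O.
Implicit hydrogens by atom environment:
  4 × C: 1 H each → 4
  3 × C: 2 H each → 6
  3 × O: no H
  2 × C: 3 H each → 6
  2 × O (charge -1): no H
  1 × C: no H
  1 × N (charge +1): no H
  Total hydrogens = 16.
Net charge -1.
Molecular formula: C10H16NO5-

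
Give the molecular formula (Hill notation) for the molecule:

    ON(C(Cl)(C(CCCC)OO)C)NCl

Heavy atoms from the SMILES: 7 C, 2 Cl, 2 N, 3 O.
Implicit hydrogens by atom environment:
  3 × C: 2 H each → 6
  2 × C: 3 H each → 6
  2 × Cl: no H
  2 × O: 1 H each → 2
  1 × C: 1 H
  1 × C: no H
  1 × N: 1 H
  1 × N: no H
  1 × O: no H
  Total hydrogens = 16.
Molecular formula: C7H16Cl2N2O3

C7H16Cl2N2O3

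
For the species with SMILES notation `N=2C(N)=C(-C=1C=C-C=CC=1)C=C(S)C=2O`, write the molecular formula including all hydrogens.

Heavy atoms from the SMILES: 11 C, 2 N, 1 O, 1 S.
Implicit hydrogens by atom environment:
  6 × C (aromatic): 1 H each → 6
  5 × C (aromatic): no H
  1 × N: 2 H
  1 × N (aromatic): no H
  1 × O: 1 H
  1 × S: 1 H
  Total hydrogens = 10.
Molecular formula: C11H10N2OS

C11H10N2OS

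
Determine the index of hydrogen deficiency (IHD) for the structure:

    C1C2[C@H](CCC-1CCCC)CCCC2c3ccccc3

Molecular formula from the SMILES: C20H30.
DoU = (2C + 2 + N − H − X)/2 = (2·20 + 2 + 0 − 30 − 0)/2 = 12/2 = 6.
(Structurally: 3 ring(s) + 3 π bond(s) = 6.)

6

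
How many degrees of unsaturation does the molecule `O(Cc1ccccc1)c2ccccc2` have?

8

Molecular formula from the SMILES: C13H12O.
DoU = (2C + 2 + N − H − X)/2 = (2·13 + 2 + 0 − 12 − 0)/2 = 16/2 = 8.
(Structurally: 2 ring(s) + 6 π bond(s) = 8.)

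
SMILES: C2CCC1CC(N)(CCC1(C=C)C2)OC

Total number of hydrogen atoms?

23

Hydrogens are implicit in SMILES; fill each atom to its normal valence:
  8 × C: 2 H each → 16
  2 × C: 1 H each → 2
  2 × C: no H
  1 × C: 3 H
  1 × N: 2 H
  1 × O: no H
  Total hydrogens = 23.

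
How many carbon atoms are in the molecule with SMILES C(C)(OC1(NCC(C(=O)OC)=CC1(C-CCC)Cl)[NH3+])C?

14

The symbol for carbon appears 14 times in the SMILES. (Cl is a single chlorine, not C + l.)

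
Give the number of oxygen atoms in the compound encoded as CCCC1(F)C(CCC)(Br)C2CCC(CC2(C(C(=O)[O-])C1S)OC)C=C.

3

The symbol for oxygen appears 3 times in the SMILES.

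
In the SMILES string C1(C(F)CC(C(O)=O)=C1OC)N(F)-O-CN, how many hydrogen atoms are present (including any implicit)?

12

Hydrogens are implicit in SMILES; fill each atom to its normal valence:
  3 × C: no H
  3 × O: no H
  2 × C: 2 H each → 4
  2 × C: 1 H each → 2
  2 × F: no H
  1 × C: 3 H
  1 × N: 2 H
  1 × N: no H
  1 × O: 1 H
  Total hydrogens = 12.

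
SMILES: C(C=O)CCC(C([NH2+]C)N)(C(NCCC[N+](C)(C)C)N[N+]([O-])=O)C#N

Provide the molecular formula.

[C15H33N7O3]2+

Heavy atoms from the SMILES: 15 C, 7 N, 3 O.
Implicit hydrogens by atom environment:
  6 × C: 2 H each → 12
  4 × C: 3 H each → 12
  3 × C: 1 H each → 3
  2 × C: no H
  2 × N: 1 H each → 2
  2 × N (charge +1): no H
  2 × O: no H
  1 × N: 2 H
  1 × N (charge +1): 2 H
  1 × N: no H
  1 × O (charge -1): no H
  Total hydrogens = 33.
Net charge +2.
Molecular formula: [C15H33N7O3]2+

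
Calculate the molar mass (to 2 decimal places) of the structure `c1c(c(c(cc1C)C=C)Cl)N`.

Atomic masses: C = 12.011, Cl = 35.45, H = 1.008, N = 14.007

Molecular formula: C9H10ClN.
M = 9×12.011 + 1×35.45 + 10×1.008 + 1×14.007 = 167.64 g/mol.

167.64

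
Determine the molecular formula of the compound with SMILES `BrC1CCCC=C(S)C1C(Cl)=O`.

C8H10BrClOS

Heavy atoms from the SMILES: 1 Br, 8 C, 1 Cl, 1 O, 1 S.
Implicit hydrogens by atom environment:
  3 × C: 2 H each → 6
  3 × C: 1 H each → 3
  2 × C: no H
  1 × Br: no H
  1 × Cl: no H
  1 × O: no H
  1 × S: 1 H
  Total hydrogens = 10.
Molecular formula: C8H10BrClOS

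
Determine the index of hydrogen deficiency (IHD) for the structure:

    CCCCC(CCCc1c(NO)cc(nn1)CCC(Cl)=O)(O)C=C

6

Molecular formula from the SMILES: C17H26ClN3O3.
DoU = (2C + 2 + N − H − X)/2 = (2·17 + 2 + 3 − 26 − 1)/2 = 12/2 = 6.
(Structurally: 1 ring(s) + 5 π bond(s) = 6.)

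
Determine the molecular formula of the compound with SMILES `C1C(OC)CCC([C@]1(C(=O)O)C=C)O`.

Heavy atoms from the SMILES: 10 C, 4 O.
Implicit hydrogens by atom environment:
  4 × C: 2 H each → 8
  3 × C: 1 H each → 3
  2 × C: no H
  2 × O: 1 H each → 2
  2 × O: no H
  1 × C: 3 H
  Total hydrogens = 16.
Molecular formula: C10H16O4

C10H16O4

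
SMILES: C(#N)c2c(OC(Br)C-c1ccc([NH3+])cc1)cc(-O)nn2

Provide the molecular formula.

C13H12BrN4O2+

Heavy atoms from the SMILES: 1 Br, 13 C, 4 N, 2 O.
Implicit hydrogens by atom environment:
  5 × C (aromatic): 1 H each → 5
  5 × C (aromatic): no H
  2 × N (aromatic): no H
  1 × Br: no H
  1 × C: 2 H
  1 × C: 1 H
  1 × C: no H
  1 × N (charge +1): 3 H
  1 × N: no H
  1 × O: 1 H
  1 × O: no H
  Total hydrogens = 12.
Net charge +1.
Molecular formula: C13H12BrN4O2+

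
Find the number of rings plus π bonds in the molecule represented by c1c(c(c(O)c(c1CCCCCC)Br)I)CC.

Molecular formula from the SMILES: C14H20BrIO.
DoU = (2C + 2 + N − H − X)/2 = (2·14 + 2 + 0 − 20 − 2)/2 = 8/2 = 4.
(Structurally: 1 ring(s) + 3 π bond(s) = 4.)

4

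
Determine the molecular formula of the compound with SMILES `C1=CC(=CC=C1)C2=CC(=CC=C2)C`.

Heavy atoms from the SMILES: 13 C.
Implicit hydrogens by atom environment:
  9 × C (aromatic): 1 H each → 9
  3 × C (aromatic): no H
  1 × C: 3 H
  Total hydrogens = 12.
Molecular formula: C13H12

C13H12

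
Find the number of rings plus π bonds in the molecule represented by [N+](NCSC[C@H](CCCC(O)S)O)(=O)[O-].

1

Molecular formula from the SMILES: C7H16N2O4S2.
DoU = (2C + 2 + N − H − X)/2 = (2·7 + 2 + 2 − 16 − 0)/2 = 2/2 = 1.
(Structurally: 0 ring(s) + 1 π bond(s) = 1.)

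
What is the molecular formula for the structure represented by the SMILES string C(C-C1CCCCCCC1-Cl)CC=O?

Heavy atoms from the SMILES: 12 C, 1 Cl, 1 O.
Implicit hydrogens by atom environment:
  9 × C: 2 H each → 18
  3 × C: 1 H each → 3
  1 × Cl: no H
  1 × O: no H
  Total hydrogens = 21.
Molecular formula: C12H21ClO

C12H21ClO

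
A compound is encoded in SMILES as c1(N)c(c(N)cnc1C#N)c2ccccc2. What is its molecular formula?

C12H10N4

Heavy atoms from the SMILES: 12 C, 4 N.
Implicit hydrogens by atom environment:
  6 × C (aromatic): 1 H each → 6
  5 × C (aromatic): no H
  2 × N: 2 H each → 4
  1 × C: no H
  1 × N (aromatic): no H
  1 × N: no H
  Total hydrogens = 10.
Molecular formula: C12H10N4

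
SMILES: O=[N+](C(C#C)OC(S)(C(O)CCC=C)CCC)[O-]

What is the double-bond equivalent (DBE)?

4

Molecular formula from the SMILES: C12H19NO4S.
DoU = (2C + 2 + N − H − X)/2 = (2·12 + 2 + 1 − 19 − 0)/2 = 8/2 = 4.
(Structurally: 0 ring(s) + 4 π bond(s) = 4.)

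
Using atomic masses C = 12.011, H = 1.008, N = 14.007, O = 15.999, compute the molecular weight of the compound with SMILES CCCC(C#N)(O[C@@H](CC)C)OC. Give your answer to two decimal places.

Molecular formula: C10H19NO2.
M = 10×12.011 + 19×1.008 + 1×14.007 + 2×15.999 = 185.27 g/mol.

185.27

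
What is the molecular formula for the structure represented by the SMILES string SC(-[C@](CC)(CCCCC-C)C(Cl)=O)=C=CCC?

Heavy atoms from the SMILES: 15 C, 1 Cl, 1 O, 1 S.
Implicit hydrogens by atom environment:
  7 × C: 2 H each → 14
  4 × C: no H
  3 × C: 3 H each → 9
  1 × C: 1 H
  1 × Cl: no H
  1 × O: no H
  1 × S: 1 H
  Total hydrogens = 25.
Molecular formula: C15H25ClOS

C15H25ClOS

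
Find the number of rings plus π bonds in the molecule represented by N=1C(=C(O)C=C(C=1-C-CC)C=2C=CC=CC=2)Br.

8

Molecular formula from the SMILES: C14H14BrNO.
DoU = (2C + 2 + N − H − X)/2 = (2·14 + 2 + 1 − 14 − 1)/2 = 16/2 = 8.
(Structurally: 2 ring(s) + 6 π bond(s) = 8.)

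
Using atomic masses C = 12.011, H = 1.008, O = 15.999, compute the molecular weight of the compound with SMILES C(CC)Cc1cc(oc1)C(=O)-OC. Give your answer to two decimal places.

182.22

Molecular formula: C10H14O3.
M = 10×12.011 + 14×1.008 + 3×15.999 = 182.22 g/mol.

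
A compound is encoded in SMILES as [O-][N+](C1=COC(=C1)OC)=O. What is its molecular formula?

C5H5NO4

Heavy atoms from the SMILES: 5 C, 1 N, 4 O.
Implicit hydrogens by atom environment:
  2 × C (aromatic): 1 H each → 2
  2 × C (aromatic): no H
  2 × O: no H
  1 × C: 3 H
  1 × N (charge +1): no H
  1 × O (aromatic): no H
  1 × O (charge -1): no H
  Total hydrogens = 5.
Molecular formula: C5H5NO4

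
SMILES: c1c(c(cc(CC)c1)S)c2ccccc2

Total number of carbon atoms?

14

The symbol for carbon appears 14 times in the SMILES. Lowercase c denotes aromatic carbon and counts toward C.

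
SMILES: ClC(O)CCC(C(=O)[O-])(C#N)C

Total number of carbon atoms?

The symbol for carbon appears 7 times in the SMILES. (Cl is a single chlorine, not C + l.)

7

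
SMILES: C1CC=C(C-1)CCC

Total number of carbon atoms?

8

The symbol for carbon appears 8 times in the SMILES.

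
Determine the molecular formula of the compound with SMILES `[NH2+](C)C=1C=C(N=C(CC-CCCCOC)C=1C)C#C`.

Heavy atoms from the SMILES: 16 C, 2 N, 1 O.
Implicit hydrogens by atom environment:
  6 × C: 2 H each → 12
  4 × C (aromatic): no H
  3 × C: 3 H each → 9
  1 × C (aromatic): 1 H
  1 × C: 1 H
  1 × C: no H
  1 × N (charge +1): 2 H
  1 × N (aromatic): no H
  1 × O: no H
  Total hydrogens = 25.
Net charge +1.
Molecular formula: C16H25N2O+

C16H25N2O+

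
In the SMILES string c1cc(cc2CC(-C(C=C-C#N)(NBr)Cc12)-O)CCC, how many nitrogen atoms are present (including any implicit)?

2

The symbol for nitrogen appears 2 times in the SMILES.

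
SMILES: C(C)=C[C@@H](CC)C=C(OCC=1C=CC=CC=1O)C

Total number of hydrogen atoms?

22

Hydrogens are implicit in SMILES; fill each atom to its normal valence:
  4 × C: 1 H each → 4
  4 × C (aromatic): 1 H each → 4
  3 × C: 3 H each → 9
  2 × C: 2 H each → 4
  2 × C (aromatic): no H
  1 × C: no H
  1 × O: 1 H
  1 × O: no H
  Total hydrogens = 22.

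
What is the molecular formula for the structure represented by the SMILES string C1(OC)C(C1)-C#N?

C5H7NO

Heavy atoms from the SMILES: 5 C, 1 N, 1 O.
Implicit hydrogens by atom environment:
  2 × C: 1 H each → 2
  1 × C: 3 H
  1 × C: 2 H
  1 × C: no H
  1 × N: no H
  1 × O: no H
  Total hydrogens = 7.
Molecular formula: C5H7NO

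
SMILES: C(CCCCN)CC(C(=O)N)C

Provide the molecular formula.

Heavy atoms from the SMILES: 9 C, 2 N, 1 O.
Implicit hydrogens by atom environment:
  6 × C: 2 H each → 12
  2 × N: 2 H each → 4
  1 × C: 3 H
  1 × C: 1 H
  1 × C: no H
  1 × O: no H
  Total hydrogens = 20.
Molecular formula: C9H20N2O

C9H20N2O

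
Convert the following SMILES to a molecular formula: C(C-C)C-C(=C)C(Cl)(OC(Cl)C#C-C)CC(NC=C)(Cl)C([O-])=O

C16H21Cl3NO3-

Heavy atoms from the SMILES: 16 C, 3 Cl, 1 N, 3 O.
Implicit hydrogens by atom environment:
  6 × C: 2 H each → 12
  6 × C: no H
  3 × Cl: no H
  2 × C: 3 H each → 6
  2 × C: 1 H each → 2
  2 × O: no H
  1 × N: 1 H
  1 × O (charge -1): no H
  Total hydrogens = 21.
Net charge -1.
Molecular formula: C16H21Cl3NO3-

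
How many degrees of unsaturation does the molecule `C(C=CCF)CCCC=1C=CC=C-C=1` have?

Molecular formula from the SMILES: C13H17F.
DoU = (2C + 2 + N − H − X)/2 = (2·13 + 2 + 0 − 17 − 1)/2 = 10/2 = 5.
(Structurally: 1 ring(s) + 4 π bond(s) = 5.)

5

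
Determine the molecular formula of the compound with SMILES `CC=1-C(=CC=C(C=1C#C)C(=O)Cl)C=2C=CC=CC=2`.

Heavy atoms from the SMILES: 16 C, 1 Cl, 1 O.
Implicit hydrogens by atom environment:
  7 × C (aromatic): 1 H each → 7
  5 × C (aromatic): no H
  2 × C: no H
  1 × C: 3 H
  1 × C: 1 H
  1 × Cl: no H
  1 × O: no H
  Total hydrogens = 11.
Molecular formula: C16H11ClO

C16H11ClO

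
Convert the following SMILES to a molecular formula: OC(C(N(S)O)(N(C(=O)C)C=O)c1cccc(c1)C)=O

C12H14N2O5S

Heavy atoms from the SMILES: 12 C, 2 N, 5 O, 1 S.
Implicit hydrogens by atom environment:
  4 × C (aromatic): 1 H each → 4
  3 × C: no H
  3 × O: no H
  2 × C: 3 H each → 6
  2 × C (aromatic): no H
  2 × N: no H
  2 × O: 1 H each → 2
  1 × C: 1 H
  1 × S: 1 H
  Total hydrogens = 14.
Molecular formula: C12H14N2O5S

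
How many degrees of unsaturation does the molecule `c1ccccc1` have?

4

Molecular formula from the SMILES: C6H6.
DoU = (2C + 2 + N − H − X)/2 = (2·6 + 2 + 0 − 6 − 0)/2 = 8/2 = 4.
(Structurally: 1 ring(s) + 3 π bond(s) = 4.)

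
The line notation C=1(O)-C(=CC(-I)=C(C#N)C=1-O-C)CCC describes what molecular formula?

Heavy atoms from the SMILES: 11 C, 1 I, 1 N, 2 O.
Implicit hydrogens by atom environment:
  5 × C (aromatic): no H
  2 × C: 3 H each → 6
  2 × C: 2 H each → 4
  1 × C (aromatic): 1 H
  1 × C: no H
  1 × I: no H
  1 × N: no H
  1 × O: 1 H
  1 × O: no H
  Total hydrogens = 12.
Molecular formula: C11H12INO2

C11H12INO2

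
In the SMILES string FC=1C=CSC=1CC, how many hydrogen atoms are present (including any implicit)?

Hydrogens are implicit in SMILES; fill each atom to its normal valence:
  2 × C (aromatic): 1 H each → 2
  2 × C (aromatic): no H
  1 × C: 3 H
  1 × C: 2 H
  1 × F: no H
  1 × S (aromatic): no H
  Total hydrogens = 7.

7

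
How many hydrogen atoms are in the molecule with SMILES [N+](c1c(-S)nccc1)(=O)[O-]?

4

Hydrogens are implicit in SMILES; fill each atom to its normal valence:
  3 × C (aromatic): 1 H each → 3
  2 × C (aromatic): no H
  1 × N (aromatic): no H
  1 × N (charge +1): no H
  1 × O: no H
  1 × O (charge -1): no H
  1 × S: 1 H
  Total hydrogens = 4.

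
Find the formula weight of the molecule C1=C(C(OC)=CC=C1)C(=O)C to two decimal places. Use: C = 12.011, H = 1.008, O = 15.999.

150.18

Molecular formula: C9H10O2.
M = 9×12.011 + 10×1.008 + 2×15.999 = 150.18 g/mol.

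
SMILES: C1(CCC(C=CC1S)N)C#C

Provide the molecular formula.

C9H13NS

Heavy atoms from the SMILES: 9 C, 1 N, 1 S.
Implicit hydrogens by atom environment:
  6 × C: 1 H each → 6
  2 × C: 2 H each → 4
  1 × C: no H
  1 × N: 2 H
  1 × S: 1 H
  Total hydrogens = 13.
Molecular formula: C9H13NS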